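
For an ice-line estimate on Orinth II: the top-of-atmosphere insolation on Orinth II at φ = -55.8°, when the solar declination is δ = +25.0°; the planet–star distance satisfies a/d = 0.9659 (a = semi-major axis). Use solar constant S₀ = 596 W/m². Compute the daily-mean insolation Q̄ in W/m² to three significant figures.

Q̄ ≈ 15.2 W/m²

cos H₀ = −tan(-55.8°) tan(+25.000°) = 0.6862, H₀ = 0.8146 rad.
Bracket: H₀ sin φ sin δ + cos φ cos δ sin H₀ = 0.8146×-0.82708×0.42262 + 0.56208×0.90631×0.72746 = -0.284736 + 0.370582 = 0.085846.
Inverse-square distance factor (a/d)² = 0.9659² = 0.932963.
Q̄ = (S₀/π) × 0.932963 × [bracket] = (596/π) × 0.932963 × 0.085846 = 15.19 W/m².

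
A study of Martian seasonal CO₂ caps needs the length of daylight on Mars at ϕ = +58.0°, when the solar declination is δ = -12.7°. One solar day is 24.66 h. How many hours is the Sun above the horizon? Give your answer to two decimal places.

cos h₀ = −tan ϕ · tan δ = −tan(+58.0°) × tan(-12.700°) = 0.3607, so h₀ = 1.2018 rad = 68.86°.
Daylight = 2h₀/(2π) × 24.66 h = (1.2018/π) × 24.66 = 9.43 h.

9.43 h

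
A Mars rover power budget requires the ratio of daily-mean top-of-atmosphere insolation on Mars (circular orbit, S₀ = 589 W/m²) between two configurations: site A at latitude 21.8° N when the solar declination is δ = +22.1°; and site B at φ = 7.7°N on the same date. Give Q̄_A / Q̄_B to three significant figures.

— Configuration A (φ=+21.8°):
cos H₀ = −tan(+21.8°) tan(+22.100°) = -0.1624, H₀ = 1.7339 rad.
Bracket: H₀ sin φ sin δ + cos φ cos δ sin H₀ = 1.7339×0.37137×0.37622 + 0.92849×0.92653×0.98672 = 0.242255 + 0.848849 = 1.091104.
Q̄ = (S₀/π) × [bracket] = (589/π) × 1.091104 = 204.57 W/m².
— Configuration B (φ=+7.7°):
cos H₀ = −tan(+7.7°) tan(+22.100°) = -0.0549, H₀ = 1.6257 rad.
Bracket: H₀ sin φ sin δ + cos φ cos δ sin H₀ = 1.6257×0.13399×0.37622 + 0.99098×0.92653×0.99849 = 0.081951 + 0.916786 = 0.998737.
Q̄ = (S₀/π) × [bracket] = (589/π) × 0.998737 = 187.25 W/m².
Ratio Q̄_A / Q̄_B = 204.57 / 187.25 = 1.092.

Q̄_A / Q̄_B ≈ 1.09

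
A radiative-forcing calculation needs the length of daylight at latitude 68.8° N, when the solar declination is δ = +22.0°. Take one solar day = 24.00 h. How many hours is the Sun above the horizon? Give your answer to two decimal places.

24.00 h

Sunrise equation: cos h₀ = −tan ϕ · tan δ = -1.0416 ≤ −1, so the Sun never sets (polar day) and h₀ = π.
Daylight = 2h₀/(2π) × 24.00 h = (3.1416/π) × 24.00 = 24.00 h.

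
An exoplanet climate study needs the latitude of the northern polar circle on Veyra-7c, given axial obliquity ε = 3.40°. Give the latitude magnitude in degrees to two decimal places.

The polar circle is the lowest latitude that experiences at least one full rotation of continuous daylight at the northern-summer solstice; it lies at |φ| = 90° − ε = 90° − 3.40° = 86.60°.

86.60°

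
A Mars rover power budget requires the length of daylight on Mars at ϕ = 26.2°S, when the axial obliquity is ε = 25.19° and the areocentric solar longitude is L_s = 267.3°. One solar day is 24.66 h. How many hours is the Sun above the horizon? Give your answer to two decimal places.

14.16 h

sin δ = sin 25.19° × sin 267.3° = -0.42515, so δ = -25.160°.
cos h₀ = −tan ϕ · tan δ = −tan(-26.2°) × tan(-25.160°) = -0.2311, so h₀ = 1.8040 rad = 103.36°.
Daylight = 2h₀/(2π) × 24.66 h = (1.8040/π) × 24.66 = 14.16 h.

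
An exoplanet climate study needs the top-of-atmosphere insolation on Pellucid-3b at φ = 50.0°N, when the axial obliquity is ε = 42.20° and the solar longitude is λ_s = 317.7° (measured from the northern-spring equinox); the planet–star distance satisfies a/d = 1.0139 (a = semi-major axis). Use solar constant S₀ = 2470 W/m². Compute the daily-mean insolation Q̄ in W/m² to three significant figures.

Solar declination: sin δ = sin ε · sin λ_s = sin 42.20° × sin 317.7° = -0.45208, so δ = -26.877°.
cos H₀ = −tan(+50.0°) tan(-26.877°) = 0.6040, H₀ = 0.9223 rad.
Bracket: H₀ sin φ sin δ + cos φ cos δ sin H₀ = 0.9223×0.76604×-0.45208 + 0.64279×0.89198×0.79698 = -0.319403 + 0.456953 = 0.137550.
Inverse-square distance factor (a/d)² = 1.0139² = 1.027993.
Q̄ = (S₀/π) × 1.027993 × [bracket] = (2470/π) × 1.027993 × 0.137550 = 111.2 W/m².

Q̄ ≈ 111 W/m²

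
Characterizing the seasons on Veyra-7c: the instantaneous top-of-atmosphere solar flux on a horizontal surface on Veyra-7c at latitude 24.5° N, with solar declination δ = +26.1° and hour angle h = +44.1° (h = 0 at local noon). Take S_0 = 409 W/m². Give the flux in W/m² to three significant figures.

cos θ_z = sin ϕ sin δ + cos ϕ cos δ cos h = 0.182440 + 0.586831 = 0.769271.
Flux = S_0 · cos θ_z = 409 × 0.769271 = 314.6 W/m².

315 W/m²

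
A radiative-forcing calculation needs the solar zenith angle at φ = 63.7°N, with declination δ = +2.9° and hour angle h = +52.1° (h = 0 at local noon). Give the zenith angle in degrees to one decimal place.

θ_z = 71.5°

cos θ_z = sin φ sin δ + cos φ cos δ cos h = 0.045356 + 0.271824 = 0.317180.
θ_z = arccos(0.317180) = 71.5°.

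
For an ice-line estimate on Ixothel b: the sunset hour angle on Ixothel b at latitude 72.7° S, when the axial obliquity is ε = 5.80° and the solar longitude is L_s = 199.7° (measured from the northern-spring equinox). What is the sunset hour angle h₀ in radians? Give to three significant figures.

h₀ = 1.68 rad

Solar declination: sin δ = sin ε · sin L_s = sin 5.80° × sin 199.7° = -0.03407, so δ = -1.952°.
cos h₀ = −tan ϕ · tan δ = −tan(-72.7°) × tan(-1.952°) = -0.1094, so h₀ = 1.6805 rad = 96.28°.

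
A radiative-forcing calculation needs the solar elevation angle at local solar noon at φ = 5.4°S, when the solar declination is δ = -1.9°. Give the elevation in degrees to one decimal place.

At local noon the hour angle is zero, so the zenith angle equals |φ − δ| = |-5.4° − (-1.900°)| = 3.500°.
Elevation = 90° − 3.500° = 86.5°.

86.5°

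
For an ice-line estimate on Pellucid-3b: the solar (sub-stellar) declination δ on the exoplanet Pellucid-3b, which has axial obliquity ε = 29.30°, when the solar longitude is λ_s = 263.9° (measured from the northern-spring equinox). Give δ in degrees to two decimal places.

δ = -29.12°

sin δ = sin ε · sin λ_s = sin 29.30° × sin 263.9° = -0.486612.
δ = arcsin(-0.486612) = -29.12°.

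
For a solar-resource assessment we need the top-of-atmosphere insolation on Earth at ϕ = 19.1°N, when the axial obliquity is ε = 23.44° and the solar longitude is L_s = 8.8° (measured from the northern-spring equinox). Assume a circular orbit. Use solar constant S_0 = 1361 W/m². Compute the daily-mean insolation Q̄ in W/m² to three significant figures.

Solar declination: sin δ = sin ε · sin L_s = sin 23.44° × sin 8.8° = 0.06086, so δ = +3.489°.
cos h₀ = −tan(+19.1°) tan(+3.489°) = -0.0211, h₀ = 1.5919 rad.
Bracket: h₀ sin ϕ sin δ + cos ϕ cos δ sin h₀ = 1.5919×0.32722×0.06086 + 0.94495×0.99815×0.99978 = 0.031702 + 0.942994 = 0.974696.
Q̄ = (S_0/π) × [bracket] = (1361/π) × 0.974696 = 422.3 W/m².

Q̄ ≈ 422 W/m²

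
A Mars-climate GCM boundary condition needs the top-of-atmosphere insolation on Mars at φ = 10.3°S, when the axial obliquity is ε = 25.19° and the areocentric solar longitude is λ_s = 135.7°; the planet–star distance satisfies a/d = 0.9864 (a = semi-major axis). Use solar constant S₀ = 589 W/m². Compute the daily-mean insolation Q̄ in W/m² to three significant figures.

sin δ = sin 25.19° × sin 135.7° = 0.29726, so δ = +17.293°.
cos H₀ = −tan(-10.3°) tan(+17.293°) = 0.0566, H₀ = 1.5142 rad.
Bracket: H₀ sin φ sin δ + cos φ cos δ sin H₀ = 1.5142×-0.17880×0.29726 + 0.98389×0.95480×0.99840 = -0.080480 + 0.937915 = 0.857435.
Inverse-square distance factor (a/d)² = 0.9864² = 0.972985.
Q̄ = (S₀/π) × 0.972985 × [bracket] = (589/π) × 0.972985 × 0.857435 = 156.4 W/m².

Q̄ ≈ 156 W/m²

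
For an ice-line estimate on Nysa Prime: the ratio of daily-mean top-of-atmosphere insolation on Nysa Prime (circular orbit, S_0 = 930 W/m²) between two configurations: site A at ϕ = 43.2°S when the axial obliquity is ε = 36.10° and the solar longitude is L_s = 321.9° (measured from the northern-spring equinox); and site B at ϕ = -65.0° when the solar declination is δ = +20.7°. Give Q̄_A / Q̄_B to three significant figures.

Q̄_A / Q̄_B ≈ 35.9

— Configuration A (ϕ=-43.2°):
Solar declination: sin δ = sin ε · sin L_s = sin 36.10° × sin 321.9° = -0.36356, so δ = -21.319°.
cos h₀ = −tan(-43.2°) tan(-21.319°) = -0.3665, h₀ = 1.9460 rad.
Bracket: h₀ sin ϕ sin δ + cos ϕ cos δ sin h₀ = 1.9460×-0.68455×-0.36356 + 0.72897×0.93157×0.93043 = 0.484311 + 0.631843 = 1.116154.
Q̄ = (S_0/π) × [bracket] = (930/π) × 1.116154 = 330.41 W/m².
— Configuration B (ϕ=-65.0°):
cos h₀ = −tan(-65.0°) tan(+20.700°) = 0.8103, h₀ = 0.6261 rad.
Bracket: h₀ sin ϕ sin δ + cos ϕ cos δ sin h₀ = 0.6261×-0.90631×0.35347 + 0.42262×0.93544×0.58596 = -0.200573 + 0.231651 = 0.031078.
Q̄ = (S_0/π) × [bracket] = (930/π) × 0.031078 = 9.2000 W/m².
Ratio Q̄_A / Q̄_B = 330.41 / 9.2000 = 35.91.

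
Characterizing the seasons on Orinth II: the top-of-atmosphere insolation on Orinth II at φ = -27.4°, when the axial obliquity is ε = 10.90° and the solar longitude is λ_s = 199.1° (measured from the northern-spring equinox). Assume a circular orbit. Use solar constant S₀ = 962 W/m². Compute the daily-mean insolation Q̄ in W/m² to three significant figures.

Q̄ ≈ 285 W/m²

Solar declination: sin δ = sin ε · sin λ_s = sin 10.90° × sin 199.1° = -0.06188, so δ = -3.547°.
cos H₀ = −tan(-27.4°) tan(-3.547°) = -0.0321, H₀ = 1.6029 rad.
Bracket: H₀ sin φ sin δ + cos φ cos δ sin H₀ = 1.6029×-0.46020×-0.06188 + 0.88782×0.99808×0.99948 = 0.045646 + 0.885655 = 0.931301.
Q̄ = (S₀/π) × [bracket] = (962/π) × 0.931301 = 285.2 W/m².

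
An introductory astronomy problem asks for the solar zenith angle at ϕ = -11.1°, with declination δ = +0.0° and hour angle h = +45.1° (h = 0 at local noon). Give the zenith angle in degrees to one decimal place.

cos θ_z = sin ϕ sin δ + cos ϕ cos δ cos h = -0.000000 + 0.692667 = 0.692667.
θ_z = arccos(0.692667) = 46.2°.

θ_z = 46.2°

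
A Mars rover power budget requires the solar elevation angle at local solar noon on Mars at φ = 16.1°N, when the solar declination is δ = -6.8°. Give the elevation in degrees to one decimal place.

67.1°

At local noon the hour angle is zero, so the zenith angle equals |φ − δ| = |+16.1° − (-6.800°)| = 22.900°.
Elevation = 90° − 22.900° = 67.1°.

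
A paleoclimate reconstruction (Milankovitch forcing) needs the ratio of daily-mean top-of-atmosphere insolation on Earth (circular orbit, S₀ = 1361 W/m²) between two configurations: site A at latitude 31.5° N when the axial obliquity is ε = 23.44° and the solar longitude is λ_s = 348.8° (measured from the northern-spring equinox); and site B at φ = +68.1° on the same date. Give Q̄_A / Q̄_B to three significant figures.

— Configuration A (φ=+31.5°):
Solar declination: sin δ = sin ε · sin λ_s = sin 23.44° × sin 348.8° = -0.07726, so δ = -4.431°.
cos H₀ = −tan(+31.5°) tan(-4.431°) = 0.0475, H₀ = 1.5233 rad.
Bracket: H₀ sin φ sin δ + cos φ cos δ sin H₀ = 1.5233×0.52250×-0.07726 + 0.85264×0.99701×0.99887 = -0.061493 + 0.849130 = 0.787637.
Q̄ = (S₀/π) × [bracket] = (1361/π) × 0.787637 = 341.22 W/m².
— Configuration B (φ=+68.1°):
cos H₀ = −tan(+68.1°) tan(-4.431°) = 0.1928, H₀ = 1.3768 rad.
Bracket: H₀ sin φ sin δ + cos φ cos δ sin H₀ = 1.3768×0.92784×-0.07726 + 0.37299×0.99701×0.98124 = -0.098696 + 0.364898 = 0.266202.
Q̄ = (S₀/π) × [bracket] = (1361/π) × 0.266202 = 115.32 W/m².
Ratio Q̄_A / Q̄_B = 341.22 / 115.32 = 2.959.

Q̄_A / Q̄_B ≈ 2.96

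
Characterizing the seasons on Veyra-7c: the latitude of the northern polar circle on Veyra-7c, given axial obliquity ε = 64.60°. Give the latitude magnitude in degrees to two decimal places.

25.40°

The polar circle is the lowest latitude that experiences at least one full rotation of continuous daylight at the northern-summer solstice; it lies at |φ| = 90° − ε = 90° − 64.60° = 25.40°.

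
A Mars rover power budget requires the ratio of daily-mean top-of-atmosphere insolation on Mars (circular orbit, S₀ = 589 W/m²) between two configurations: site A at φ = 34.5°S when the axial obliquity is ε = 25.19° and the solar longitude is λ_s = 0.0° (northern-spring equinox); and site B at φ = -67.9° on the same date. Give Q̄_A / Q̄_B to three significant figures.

Q̄_A / Q̄_B ≈ 2.19

— Configuration A (φ=-34.5°):
Solar declination: sin δ = sin ε · sin λ_s = sin 25.19° × sin 0.0° = 0.00000, so δ = +0.000°.
cos H₀ = −tan(-34.5°) tan(+0.000°) = 0.0000, H₀ = 1.5708 rad.
Bracket: H₀ sin φ sin δ + cos φ cos δ sin H₀ = 1.5708×-0.56641×0.00000 + 0.82413×1.00000×1.00000 = -0.000000 + 0.824130 = 0.824130.
Q̄ = (S₀/π) × [bracket] = (589/π) × 0.824130 = 154.51 W/m².
— Configuration B (φ=-67.9°):
cos H₀ = −tan(-67.9°) tan(+0.000°) = 0.0000, H₀ = 1.5708 rad.
Bracket: H₀ sin φ sin δ + cos φ cos δ sin H₀ = 1.5708×-0.92653×0.00000 + 0.37622×1.00000×1.00000 = -0.000000 + 0.376220 = 0.376220.
Q̄ = (S₀/π) × [bracket] = (589/π) × 0.376220 = 70.535 W/m².
Ratio Q̄_A / Q̄_B = 154.51 / 70.535 = 2.191.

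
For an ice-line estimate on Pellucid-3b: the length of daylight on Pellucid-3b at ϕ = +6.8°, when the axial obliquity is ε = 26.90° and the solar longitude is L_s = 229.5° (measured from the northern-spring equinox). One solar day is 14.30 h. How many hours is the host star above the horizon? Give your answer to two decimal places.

6.95 h

Solar declination: sin δ = sin ε · sin L_s = sin 26.90° × sin 229.5° = -0.34403, so δ = -20.123°.
cos h₀ = −tan ϕ · tan δ = −tan(+6.8°) × tan(-20.123°) = 0.0437, so h₀ = 1.5271 rad = 87.50°.
Daylight = 2h₀/(2π) × 14.30 h = (1.5271/π) × 14.30 = 6.95 h.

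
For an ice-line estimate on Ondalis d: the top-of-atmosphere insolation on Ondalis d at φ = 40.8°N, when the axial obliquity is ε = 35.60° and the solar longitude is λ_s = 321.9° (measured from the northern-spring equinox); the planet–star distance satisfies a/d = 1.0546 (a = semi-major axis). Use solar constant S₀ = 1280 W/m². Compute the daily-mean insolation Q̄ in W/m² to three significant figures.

Solar declination: sin δ = sin ε · sin λ_s = sin 35.60° × sin 321.9° = -0.35919, so δ = -21.051°.
cos H₀ = −tan(+40.8°) tan(-21.051°) = 0.3322, H₀ = 1.2321 rad.
Bracket: H₀ sin φ sin δ + cos φ cos δ sin H₀ = 1.2321×0.65342×-0.35919 + 0.75700×0.93326×0.94320 = -0.289176 + 0.666350 = 0.377174.
Inverse-square distance factor (a/d)² = 1.0546² = 1.112181.
Q̄ = (S₀/π) × 1.112181 × [bracket] = (1280/π) × 1.112181 × 0.377174 = 170.9 W/m².

Q̄ ≈ 171 W/m²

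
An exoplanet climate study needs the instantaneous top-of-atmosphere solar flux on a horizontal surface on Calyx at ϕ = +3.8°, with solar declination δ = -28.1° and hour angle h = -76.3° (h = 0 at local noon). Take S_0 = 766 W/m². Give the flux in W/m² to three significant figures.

cos θ_z = sin ϕ sin δ + cos ϕ cos δ cos h = -0.031216 + 0.208462 = 0.177246.
Flux = S_0 · cos θ_z = 766 × 0.177246 = 135.8 W/m².

136 W/m²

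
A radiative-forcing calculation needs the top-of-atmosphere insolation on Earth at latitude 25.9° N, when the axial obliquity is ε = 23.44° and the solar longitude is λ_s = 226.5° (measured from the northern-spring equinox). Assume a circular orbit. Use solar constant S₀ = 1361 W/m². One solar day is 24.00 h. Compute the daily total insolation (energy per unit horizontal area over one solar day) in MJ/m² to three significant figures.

Solar declination: sin δ = sin ε · sin λ_s = sin 23.44° × sin 226.5° = -0.28855, so δ = -16.771°.
cos H₀ = −tan(+25.9°) tan(-16.771°) = 0.1463, H₀ = 1.4239 rad.
Bracket: H₀ sin φ sin δ + cos φ cos δ sin H₀ = 1.4239×0.43680×-0.28855 + 0.89956×0.95747×0.98924 = -0.179466 + 0.852034 = 0.672568.
Q̄ = (S₀/π) × [bracket] = (1361/π) × 0.672568 = 291.37 W/m².
Daily total = Q̄ × 24.00 h × 3600 s/h = 291.37 × 24.00 × 3600 / 10⁶ = 25.17 MJ/m².

25.2 MJ/m²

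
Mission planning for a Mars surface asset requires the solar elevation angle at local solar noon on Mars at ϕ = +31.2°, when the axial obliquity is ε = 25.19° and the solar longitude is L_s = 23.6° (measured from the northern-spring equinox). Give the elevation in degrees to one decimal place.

68.6°

Solar declination: sin δ = sin ε · sin L_s = sin 25.19° × sin 23.6° = 0.17040, so δ = +9.811°.
At local noon the hour angle is zero, so the zenith angle equals |ϕ − δ| = |+31.2° − (+9.811°)| = 21.389°.
Elevation = 90° − 21.389° = 68.6°.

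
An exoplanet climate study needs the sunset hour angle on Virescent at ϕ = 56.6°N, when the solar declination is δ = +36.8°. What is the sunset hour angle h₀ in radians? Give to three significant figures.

h₀ = 3.14 rad

Sunrise equation: cos h₀ = −tan ϕ · tan δ = -1.1345 ≤ −1, so the host star never sets (polar day) and h₀ = π.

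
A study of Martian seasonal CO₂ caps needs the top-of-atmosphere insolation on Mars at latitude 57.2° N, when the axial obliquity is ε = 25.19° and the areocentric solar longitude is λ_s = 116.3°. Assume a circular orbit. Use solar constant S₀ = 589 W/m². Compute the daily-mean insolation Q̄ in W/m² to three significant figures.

sin δ = sin 25.19° × sin 116.3° = 0.38156, so δ = +22.431°.
cos H₀ = −tan(+57.2°) tan(+22.431°) = -0.6405, H₀ = 2.2660 rad.
Bracket: H₀ sin φ sin δ + cos φ cos δ sin H₀ = 2.2660×0.84057×0.38156 + 0.54171×0.92434×0.76793 = 0.726769 + 0.384521 = 1.111290.
Q̄ = (S₀/π) × [bracket] = (589/π) × 1.111290 = 208.3 W/m².

Q̄ ≈ 208 W/m²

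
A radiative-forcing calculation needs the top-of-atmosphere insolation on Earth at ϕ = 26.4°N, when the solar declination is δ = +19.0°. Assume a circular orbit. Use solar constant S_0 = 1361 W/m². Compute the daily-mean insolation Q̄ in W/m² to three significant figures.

cos h₀ = −tan(+26.4°) tan(+19.000°) = -0.1709, h₀ = 1.7426 rad.
Bracket: h₀ sin ϕ sin δ + cos ϕ cos δ sin h₀ = 1.7426×0.44464×0.32557 + 0.89571×0.94552×0.98528 = 0.252261 + 0.834445 = 1.086706.
Q̄ = (S_0/π) × [bracket] = (1361/π) × 1.086706 = 470.8 W/m².

Q̄ ≈ 471 W/m²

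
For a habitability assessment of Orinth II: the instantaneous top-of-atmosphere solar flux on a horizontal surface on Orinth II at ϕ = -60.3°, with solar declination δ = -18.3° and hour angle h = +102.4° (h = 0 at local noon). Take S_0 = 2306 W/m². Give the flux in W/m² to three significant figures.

396 W/m²

cos θ_z = sin ϕ sin δ + cos ϕ cos δ cos h = 0.272744 + -0.101012 = 0.171732.
Flux = S_0 · cos θ_z = 2306 × 0.171732 = 396.0 W/m².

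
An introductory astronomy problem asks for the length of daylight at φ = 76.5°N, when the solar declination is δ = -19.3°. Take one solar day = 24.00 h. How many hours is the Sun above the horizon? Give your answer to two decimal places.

cos H₀ = −tan φ · tan δ = 1.4587 ≥ 1, so the Sun never rises (polar night) and H₀ = 0.
Daylight = 2H₀/(2π) × 24.00 h = (0.0000/π) × 24.00 = 0.00 h.

0.00 h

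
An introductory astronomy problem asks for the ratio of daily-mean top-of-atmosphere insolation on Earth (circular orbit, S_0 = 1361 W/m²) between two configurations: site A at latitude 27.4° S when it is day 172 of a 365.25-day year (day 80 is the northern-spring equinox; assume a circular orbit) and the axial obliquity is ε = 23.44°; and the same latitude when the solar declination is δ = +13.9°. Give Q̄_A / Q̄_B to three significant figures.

— Configuration A (ϕ=-27.4°):
Solar longitude: L_s = 360° × (172 − 80)/365.25 = 90.678°.
sin δ = sin 23.44° × sin 90.678° = 0.39776, so δ = +23.438°.
cos h₀ = −tan(-27.4°) tan(+23.438°) = 0.2247, h₀ = 1.3441 rad.
Bracket: h₀ sin ϕ sin δ + cos ϕ cos δ sin h₀ = 1.3441×-0.46020×0.39776 + 0.88782×0.91749×0.97442 = -0.246036 + 0.793729 = 0.547693.
Q̄ = (S_0/π) × [bracket] = (1361/π) × 0.547693 = 237.27 W/m².
— Configuration B (ϕ=-27.4°):
cos h₀ = −tan(-27.4°) tan(+13.900°) = 0.1283, h₀ = 1.4422 rad.
Bracket: h₀ sin ϕ sin δ + cos ϕ cos δ sin h₀ = 1.4422×-0.46020×0.24023 + 0.88782×0.97072×0.99174 = -0.159441 + 0.854706 = 0.695265.
Q̄ = (S_0/π) × [bracket] = (1361/π) × 0.695265 = 301.20 W/m².
Ratio Q̄_A / Q̄_B = 237.27 / 301.20 = 0.7877.

Q̄_A / Q̄_B ≈ 0.788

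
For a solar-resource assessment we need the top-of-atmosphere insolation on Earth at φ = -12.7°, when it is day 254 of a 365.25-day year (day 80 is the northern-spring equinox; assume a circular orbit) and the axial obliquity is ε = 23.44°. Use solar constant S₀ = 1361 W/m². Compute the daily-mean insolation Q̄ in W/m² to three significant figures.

Q̄ ≈ 413 W/m²

Solar longitude: λ_s = 360° × (254 − 80)/365.25 = 171.499°.
sin δ = sin 23.44° × sin 171.499° = 0.05880, so δ = +3.371°.
cos H₀ = −tan(-12.7°) tan(+3.371°) = 0.0133, H₀ = 1.5575 rad.
Bracket: H₀ sin φ sin δ + cos φ cos δ sin H₀ = 1.5575×-0.21985×0.05880 + 0.97553×0.99827×0.99991 = -0.020134 + 0.973755 = 0.953621.
Q̄ = (S₀/π) × [bracket] = (1361/π) × 0.953621 = 413.1 W/m².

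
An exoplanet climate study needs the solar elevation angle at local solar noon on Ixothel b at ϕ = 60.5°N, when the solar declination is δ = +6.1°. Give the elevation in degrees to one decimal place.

35.6°

At local noon the hour angle is zero, so the zenith angle equals |ϕ − δ| = |+60.5° − (+6.100°)| = 54.400°.
Elevation = 90° − 54.400° = 35.6°.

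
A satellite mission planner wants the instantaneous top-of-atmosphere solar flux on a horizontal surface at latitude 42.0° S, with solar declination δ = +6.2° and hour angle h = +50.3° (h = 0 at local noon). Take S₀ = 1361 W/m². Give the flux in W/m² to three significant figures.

cos θ_z = sin φ sin δ + cos φ cos δ cos h = -0.072266 + 0.471920 = 0.399654.
Flux = S₀ · cos θ_z = 1361 × 0.399654 = 543.9 W/m².

544 W/m²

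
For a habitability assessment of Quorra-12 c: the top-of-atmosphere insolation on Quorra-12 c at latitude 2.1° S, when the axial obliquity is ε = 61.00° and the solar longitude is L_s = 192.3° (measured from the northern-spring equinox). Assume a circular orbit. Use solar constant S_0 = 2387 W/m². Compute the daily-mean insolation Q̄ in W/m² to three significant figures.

Q̄ ≈ 754 W/m²

Solar declination: sin δ = sin ε · sin L_s = sin 61.00° × sin 192.3° = -0.18632, so δ = -10.738°.
cos h₀ = −tan(-2.1°) tan(-10.738°) = -0.0070, h₀ = 1.5778 rad.
Bracket: h₀ sin ϕ sin δ + cos ϕ cos δ sin h₀ = 1.5778×-0.03664×-0.18632 + 0.99933×0.98249×0.99998 = 0.010771 + 0.981812 = 0.992583.
Q̄ = (S_0/π) × [bracket] = (2387/π) × 0.992583 = 754.2 W/m².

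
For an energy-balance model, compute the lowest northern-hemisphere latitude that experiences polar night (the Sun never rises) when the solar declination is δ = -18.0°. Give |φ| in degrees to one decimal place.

|φ| = 72.0°

Polar night requires cos H₀ = −tan φ tan δ ≥ 1, i.e. tan φ tan δ ≤ −1.
The boundary is |tan φ| · |tan δ| = 1, so |φ| = 90° − |δ| = 90° − 18.0° = 72.0° in the northern hemisphere.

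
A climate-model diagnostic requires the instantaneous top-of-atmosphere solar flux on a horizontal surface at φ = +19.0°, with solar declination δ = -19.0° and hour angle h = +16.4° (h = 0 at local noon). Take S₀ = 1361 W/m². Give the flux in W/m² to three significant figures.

1.02e+03 W/m²

cos θ_z = sin φ sin δ + cos φ cos δ cos h = -0.105995 + 0.857632 = 0.751637.
Flux = S₀ · cos θ_z = 1361 × 0.751637 = 1023 W/m².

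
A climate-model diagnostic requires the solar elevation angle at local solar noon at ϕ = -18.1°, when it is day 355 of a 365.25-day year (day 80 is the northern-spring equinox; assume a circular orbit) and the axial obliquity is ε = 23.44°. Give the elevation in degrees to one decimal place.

Solar longitude: L_s = 360° × (355 − 80)/365.25 = 271.047°.
sin δ = sin 23.44° × sin 271.047° = -0.39772, so δ = -23.436°.
At local noon the hour angle is zero, so the zenith angle equals |ϕ − δ| = |-18.1° − (-23.436°)| = 5.336°.
Elevation = 90° − 5.336° = 84.7°.

84.7°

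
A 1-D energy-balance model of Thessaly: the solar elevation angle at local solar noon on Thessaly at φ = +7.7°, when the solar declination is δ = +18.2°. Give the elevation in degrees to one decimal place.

At local noon the hour angle is zero, so the zenith angle equals |φ − δ| = |+7.7° − (+18.200°)| = 10.500°.
Elevation = 90° − 10.500° = 79.5°.

79.5°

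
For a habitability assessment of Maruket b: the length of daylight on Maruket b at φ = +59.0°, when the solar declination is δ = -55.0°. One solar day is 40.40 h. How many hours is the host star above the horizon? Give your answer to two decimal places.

0.00 h

cos H₀ = −tan φ · tan δ = 2.3768 ≥ 1, so the host star never rises (polar night) and H₀ = 0.
Daylight = 2H₀/(2π) × 40.40 h = (0.0000/π) × 40.40 = 0.00 h.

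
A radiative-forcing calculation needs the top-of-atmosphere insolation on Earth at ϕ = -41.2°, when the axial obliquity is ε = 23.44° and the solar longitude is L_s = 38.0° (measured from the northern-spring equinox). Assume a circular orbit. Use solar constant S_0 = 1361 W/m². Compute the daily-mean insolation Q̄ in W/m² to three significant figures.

Q̄ ≈ 214 W/m²

Solar declination: sin δ = sin ε · sin L_s = sin 23.44° × sin 38.0° = 0.24490, so δ = +14.176°.
cos h₀ = −tan(-41.2°) tan(+14.176°) = 0.2211, h₀ = 1.3478 rad.
Bracket: h₀ sin ϕ sin δ + cos ϕ cos δ sin h₀ = 1.3478×-0.65869×0.24490 + 0.75241×0.96955×0.97524 = -0.217418 + 0.711437 = 0.494019.
Q̄ = (S_0/π) × [bracket] = (1361/π) × 0.494019 = 214.0 W/m².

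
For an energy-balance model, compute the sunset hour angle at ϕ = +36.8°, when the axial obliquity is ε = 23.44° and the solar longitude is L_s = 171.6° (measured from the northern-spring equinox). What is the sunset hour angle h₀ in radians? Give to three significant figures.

h₀ = 1.61 rad

Solar declination: sin δ = sin ε · sin L_s = sin 23.44° × sin 171.6° = 0.05811, so δ = +3.331°.
cos h₀ = −tan ϕ · tan δ = −tan(+36.8°) × tan(+3.331°) = -0.0435, so h₀ = 1.6144 rad = 92.50°.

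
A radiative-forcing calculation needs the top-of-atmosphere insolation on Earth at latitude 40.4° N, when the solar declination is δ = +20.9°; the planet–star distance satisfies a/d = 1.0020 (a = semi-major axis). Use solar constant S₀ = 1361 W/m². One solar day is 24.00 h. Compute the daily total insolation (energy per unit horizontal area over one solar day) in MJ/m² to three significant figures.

41.8 MJ/m²

cos H₀ = −tan(+40.4°) tan(+20.900°) = -0.3250, H₀ = 1.9018 rad.
Bracket: H₀ sin φ sin δ + cos φ cos δ sin H₀ = 1.9018×0.64812×0.35674 + 0.76154×0.93420×0.94572 = 0.439716 + 0.672814 = 1.112530.
Inverse-square distance factor (a/d)² = 1.0020² = 1.004004.
Q̄ = (S₀/π) × 1.004004 × [bracket] = (1361/π) × 1.004004 × 1.112530 = 483.90 W/m².
Daily total = Q̄ × 24.00 h × 3600 s/h = 483.90 × 24.00 × 3600 / 10⁶ = 41.81 MJ/m².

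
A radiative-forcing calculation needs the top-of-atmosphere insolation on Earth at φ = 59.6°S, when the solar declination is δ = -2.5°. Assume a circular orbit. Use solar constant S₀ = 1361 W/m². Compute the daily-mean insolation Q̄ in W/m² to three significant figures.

cos H₀ = −tan(-59.6°) tan(-2.500°) = -0.0744, H₀ = 1.6453 rad.
Bracket: H₀ sin φ sin δ + cos φ cos δ sin H₀ = 1.6453×-0.86251×-0.04362 + 0.50603×0.99905×0.99723 = 0.061901 + 0.504149 = 0.566050.
Q̄ = (S₀/π) × [bracket] = (1361/π) × 0.566050 = 245.2 W/m².

Q̄ ≈ 245 W/m²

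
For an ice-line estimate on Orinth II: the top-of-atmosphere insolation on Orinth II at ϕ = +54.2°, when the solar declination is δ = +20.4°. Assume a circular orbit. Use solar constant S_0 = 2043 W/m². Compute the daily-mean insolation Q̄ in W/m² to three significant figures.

Q̄ ≈ 694 W/m²

cos h₀ = −tan(+54.2°) tan(+20.400°) = -0.5156, h₀ = 2.1126 rad.
Bracket: h₀ sin ϕ sin δ + cos ϕ cos δ sin h₀ = 2.1126×0.81106×0.34857 + 0.58496×0.93728×0.85680 = 0.597256 + 0.469759 = 1.067015.
Q̄ = (S_0/π) × [bracket] = (2043/π) × 1.067015 = 693.9 W/m².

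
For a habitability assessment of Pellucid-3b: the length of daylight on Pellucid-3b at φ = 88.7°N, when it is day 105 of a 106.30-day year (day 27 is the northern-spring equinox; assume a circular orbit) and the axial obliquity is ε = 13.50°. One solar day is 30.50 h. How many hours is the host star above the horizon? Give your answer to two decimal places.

0.00 h

Solar longitude: λ_s = 360° × (105 − 27)/106.30 = 264.158°.
sin δ = sin 13.50° × sin 264.158° = -0.23223, so δ = -13.429°.
cos H₀ = −tan φ · tan δ = 10.5213 ≥ 1, so the host star never rises (polar night) and H₀ = 0.
Daylight = 2H₀/(2π) × 30.50 h = (0.0000/π) × 30.50 = 0.00 h.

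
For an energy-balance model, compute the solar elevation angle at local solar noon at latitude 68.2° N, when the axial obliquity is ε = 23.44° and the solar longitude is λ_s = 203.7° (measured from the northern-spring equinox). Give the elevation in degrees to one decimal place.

12.6°

Solar declination: sin δ = sin ε · sin λ_s = sin 23.44° × sin 203.7° = -0.15989, so δ = -9.201°.
At local noon the hour angle is zero, so the zenith angle equals |φ − δ| = |+68.2° − (-9.201°)| = 77.401°.
Elevation = 90° − 77.401° = 12.6°.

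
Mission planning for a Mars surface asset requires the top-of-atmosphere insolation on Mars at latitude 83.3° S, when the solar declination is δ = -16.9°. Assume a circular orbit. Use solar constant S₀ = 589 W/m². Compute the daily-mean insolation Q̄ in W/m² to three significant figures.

Q̄ ≈ 170 W/m²

cos H₀ = −tan(-83.3°) tan(-16.900°) = -2.5863 ≤ −1 ⇒ polar day, H₀ = π.
Bracket: H₀ sin φ sin δ + cos φ cos δ sin H₀ = 3.1416×-0.99317×-0.29070 + 0.11667×0.95681×0.00000 = 0.907026 + 0.000000 = 0.907026.
Q̄ = (S₀/π) × [bracket] = (589/π) × 0.907026 = 170.1 W/m².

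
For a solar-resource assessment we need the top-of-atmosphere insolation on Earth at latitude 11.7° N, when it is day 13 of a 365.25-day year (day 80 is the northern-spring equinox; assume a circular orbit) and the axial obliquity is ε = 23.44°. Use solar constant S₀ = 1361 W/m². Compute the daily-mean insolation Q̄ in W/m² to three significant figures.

Solar longitude: λ_s = 360° × (13 − 80)/365.25 = -66.037°, i.e. -66.037° + 360° = 293.963°.
sin δ = sin 23.44° × sin 293.963° = -0.36350, so δ = -21.315°.
cos H₀ = −tan(+11.7°) tan(-21.315°) = 0.0808, H₀ = 1.4899 rad.
Bracket: H₀ sin φ sin δ + cos φ cos δ sin H₀ = 1.4899×0.20279×-0.36350 + 0.97922×0.93159×0.99673 = -0.109827 + 0.909249 = 0.799422.
Q̄ = (S₀/π) × [bracket] = (1361/π) × 0.799422 = 346.3 W/m².

Q̄ ≈ 346 W/m²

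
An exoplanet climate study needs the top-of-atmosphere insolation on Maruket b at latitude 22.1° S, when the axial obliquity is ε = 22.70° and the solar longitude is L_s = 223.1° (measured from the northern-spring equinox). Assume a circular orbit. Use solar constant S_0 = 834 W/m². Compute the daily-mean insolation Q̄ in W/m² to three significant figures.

Solar declination: sin δ = sin ε · sin L_s = sin 22.70° × sin 223.1° = -0.26368, so δ = -15.289°.
cos h₀ = −tan(-22.1°) tan(-15.289°) = -0.1110, h₀ = 1.6820 rad.
Bracket: h₀ sin ϕ sin δ + cos ϕ cos δ sin h₀ = 1.6820×-0.37622×-0.26368 + 0.92653×0.96461×0.99382 = 0.166857 + 0.888217 = 1.055074.
Q̄ = (S_0/π) × [bracket] = (834/π) × 1.055074 = 280.1 W/m².

Q̄ ≈ 280 W/m²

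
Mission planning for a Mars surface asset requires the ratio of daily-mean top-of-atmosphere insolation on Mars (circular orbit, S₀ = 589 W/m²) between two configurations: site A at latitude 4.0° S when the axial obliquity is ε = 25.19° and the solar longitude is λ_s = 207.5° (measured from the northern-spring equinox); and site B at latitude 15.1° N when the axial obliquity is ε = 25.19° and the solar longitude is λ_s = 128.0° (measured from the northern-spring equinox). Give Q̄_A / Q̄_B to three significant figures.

— Configuration A (φ=-4.0°):
Solar declination: sin δ = sin ε · sin λ_s = sin 25.19° × sin 207.5° = -0.19653, so δ = -11.334°.
cos H₀ = −tan(-4.0°) tan(-11.334°) = -0.0140, H₀ = 1.5848 rad.
Bracket: H₀ sin φ sin δ + cos φ cos δ sin H₀ = 1.5848×-0.06976×-0.19653 + 0.99756×0.98050×0.99990 = 0.021728 + 0.978010 = 0.999738.
Q̄ = (S₀/π) × [bracket] = (589/π) × 0.999738 = 187.44 W/m².
— Configuration B (φ=+15.1°):
Solar declination: sin δ = sin ε · sin λ_s = sin 25.19° × sin 128.0° = 0.33539, so δ = +19.597°.
cos H₀ = −tan(+15.1°) tan(+19.597°) = -0.0961, H₀ = 1.6670 rad.
Bracket: H₀ sin φ sin δ + cos φ cos δ sin H₀ = 1.6670×0.26050×0.33539 + 0.96547×0.94208×0.99538 = 0.145644 + 0.905348 = 1.050992.
Q̄ = (S₀/π) × [bracket] = (589/π) × 1.050992 = 197.04 W/m².
Ratio Q̄_A / Q̄_B = 187.44 / 197.04 = 0.9513.

Q̄_A / Q̄_B ≈ 0.951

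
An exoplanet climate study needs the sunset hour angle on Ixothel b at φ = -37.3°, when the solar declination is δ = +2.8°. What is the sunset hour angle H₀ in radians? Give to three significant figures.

H₀ = 1.53 rad

cos H₀ = −tan φ · tan δ = −tan(-37.3°) × tan(+2.800°) = 0.0373, so H₀ = 1.5335 rad = 87.86°.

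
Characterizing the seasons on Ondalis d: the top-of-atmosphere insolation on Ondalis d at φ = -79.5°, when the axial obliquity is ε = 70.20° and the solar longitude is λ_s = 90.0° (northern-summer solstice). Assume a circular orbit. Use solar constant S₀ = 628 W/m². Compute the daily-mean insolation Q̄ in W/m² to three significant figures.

Q̄ ≈ 0.00 W/m²

Solar declination: sin δ = sin ε · sin λ_s = sin 70.20° × sin 90.0° = 0.94088, so δ = +70.200°.
cos H₀ = −tan(-79.5°) tan(+70.200°) = 14.9866 ≥ 1 ⇒ polar night, H₀ = 0 and Q̄ = 0.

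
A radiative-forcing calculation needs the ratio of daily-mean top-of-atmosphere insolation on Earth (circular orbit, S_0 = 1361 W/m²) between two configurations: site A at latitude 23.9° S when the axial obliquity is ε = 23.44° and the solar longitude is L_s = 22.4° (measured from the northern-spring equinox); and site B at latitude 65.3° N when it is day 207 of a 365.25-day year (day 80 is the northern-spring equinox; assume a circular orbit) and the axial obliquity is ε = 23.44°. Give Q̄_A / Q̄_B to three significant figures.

Q̄_A / Q̄_B ≈ 0.829

— Configuration A (ϕ=-23.9°):
Solar declination: sin δ = sin ε · sin L_s = sin 23.44° × sin 22.4° = 0.15159, so δ = +8.719°.
cos h₀ = −tan(-23.9°) tan(+8.719°) = 0.0680, h₀ = 1.5028 rad.
Bracket: h₀ sin ϕ sin δ + cos ϕ cos δ sin h₀ = 1.5028×-0.40514×0.15159 + 0.91425×0.98844×0.99769 = -0.092295 + 0.901594 = 0.809299.
Q̄ = (S_0/π) × [bracket] = (1361/π) × 0.809299 = 350.60 W/m².
— Configuration B (ϕ=+65.3°):
Solar longitude: L_s = 360° × (207 − 80)/365.25 = 125.175°.
sin δ = sin 23.44° × sin 125.175° = 0.32515, so δ = +18.975°.
cos h₀ = −tan(+65.3°) tan(+18.975°) = -0.7476, h₀ = 2.4152 rad.
Bracket: h₀ sin ϕ sin δ + cos ϕ cos δ sin h₀ = 2.4152×0.90851×0.32515 + 0.41787×0.94566×0.66420 = 0.713455 + 0.262467 = 0.975922.
Q̄ = (S_0/π) × [bracket] = (1361/π) × 0.975922 = 422.79 W/m².
Ratio Q̄_A / Q̄_B = 350.60 / 422.79 = 0.8293.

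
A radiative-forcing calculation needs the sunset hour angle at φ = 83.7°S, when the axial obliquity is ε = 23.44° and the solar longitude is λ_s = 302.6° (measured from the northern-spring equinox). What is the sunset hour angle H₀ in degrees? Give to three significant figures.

Solar declination: sin δ = sin ε · sin λ_s = sin 23.44° × sin 302.6° = -0.33512, so δ = -19.580°.
Sunrise equation: cos H₀ = −tan φ · tan δ = -3.2218 ≤ −1, so the Sun never sets (polar day) and H₀ = π.

H₀ = 180°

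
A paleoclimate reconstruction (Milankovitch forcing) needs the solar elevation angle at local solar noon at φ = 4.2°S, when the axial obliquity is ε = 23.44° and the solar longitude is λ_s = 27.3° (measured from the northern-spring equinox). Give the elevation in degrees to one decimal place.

Solar declination: sin δ = sin ε · sin λ_s = sin 23.44° × sin 27.3° = 0.18245, so δ = +10.512°.
At local noon the hour angle is zero, so the zenith angle equals |φ − δ| = |-4.2° − (+10.512°)| = 14.712°.
Elevation = 90° − 14.712° = 75.3°.

75.3°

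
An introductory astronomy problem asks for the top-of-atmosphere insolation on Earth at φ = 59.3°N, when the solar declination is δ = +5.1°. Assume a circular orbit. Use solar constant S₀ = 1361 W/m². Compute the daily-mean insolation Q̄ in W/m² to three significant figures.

Q̄ ≈ 275 W/m²

cos H₀ = −tan(+59.3°) tan(+5.100°) = -0.1503, H₀ = 1.7217 rad.
Bracket: H₀ sin φ sin δ + cos φ cos δ sin H₀ = 1.7217×0.85985×0.08889 + 0.51054×0.99604×0.98864 = 0.131593 + 0.502741 = 0.634334.
Q̄ = (S₀/π) × [bracket] = (1361/π) × 0.634334 = 274.8 W/m².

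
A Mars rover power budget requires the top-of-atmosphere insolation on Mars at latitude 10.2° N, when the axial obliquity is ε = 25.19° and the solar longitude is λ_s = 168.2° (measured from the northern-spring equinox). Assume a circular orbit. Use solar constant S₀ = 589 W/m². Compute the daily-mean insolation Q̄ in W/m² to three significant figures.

Q̄ ≈ 188 W/m²

Solar declination: sin δ = sin ε · sin λ_s = sin 25.19° × sin 168.2° = 0.08704, so δ = +4.993°.
cos H₀ = −tan(+10.2°) tan(+4.993°) = -0.0157, H₀ = 1.5865 rad.
Bracket: H₀ sin φ sin δ + cos φ cos δ sin H₀ = 1.5865×0.17708×0.08704 + 0.98420×0.99621×0.99988 = 0.024453 + 0.980352 = 1.004805.
Q̄ = (S₀/π) × [bracket] = (589/π) × 1.004805 = 188.4 W/m².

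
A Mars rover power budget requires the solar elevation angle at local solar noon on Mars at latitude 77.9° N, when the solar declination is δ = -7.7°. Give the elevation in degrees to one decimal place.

4.4°

At local noon the hour angle is zero, so the zenith angle equals |ϕ − δ| = |+77.9° − (-7.700°)| = 85.600°.
Elevation = 90° − 85.600° = 4.4°.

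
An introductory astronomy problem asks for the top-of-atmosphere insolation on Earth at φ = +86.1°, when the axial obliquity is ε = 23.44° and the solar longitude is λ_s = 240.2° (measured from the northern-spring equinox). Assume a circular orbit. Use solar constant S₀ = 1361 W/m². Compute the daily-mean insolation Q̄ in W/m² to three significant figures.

Solar declination: sin δ = sin ε · sin λ_s = sin 23.44° × sin 240.2° = -0.34519, so δ = -20.193°.
cos H₀ = −tan(+86.1°) tan(-20.193°) = 5.3950 ≥ 1 ⇒ polar night, H₀ = 0 and Q̄ = 0.

Q̄ ≈ 0.00 W/m²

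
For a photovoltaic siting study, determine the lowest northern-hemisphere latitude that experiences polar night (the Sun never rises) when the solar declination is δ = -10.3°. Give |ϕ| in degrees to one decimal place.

Polar night requires cos h₀ = −tan ϕ tan δ ≥ 1, i.e. tan ϕ tan δ ≤ −1.
The boundary is |tan ϕ| · |tan δ| = 1, so |ϕ| = 90° − |δ| = 90° − 10.3° = 79.7° in the northern hemisphere.

|ϕ| = 79.7°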